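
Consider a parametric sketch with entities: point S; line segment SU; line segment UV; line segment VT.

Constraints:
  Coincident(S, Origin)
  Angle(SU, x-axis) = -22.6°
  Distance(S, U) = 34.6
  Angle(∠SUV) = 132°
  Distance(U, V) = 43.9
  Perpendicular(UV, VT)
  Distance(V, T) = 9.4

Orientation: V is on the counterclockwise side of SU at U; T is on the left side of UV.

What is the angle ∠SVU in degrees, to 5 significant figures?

20.981°

S is at the origin; SU runs at -22.6° with length 34.6, so U = 34.6·(cos -22.6°, sin -22.6°) = (31.943, -13.297). ∠SUV = 132.0°, so UV runs at -22.6° + (180° − 132.0°) = 25.400° from the x-axis; with |UV| = 43.9, V = U + 43.9·(cos 25.400°, sin 25.400°) = (71.599, 5.5336). Then cos ∠SVU = VS·VU / (|VS||VU|), giving 20.981°.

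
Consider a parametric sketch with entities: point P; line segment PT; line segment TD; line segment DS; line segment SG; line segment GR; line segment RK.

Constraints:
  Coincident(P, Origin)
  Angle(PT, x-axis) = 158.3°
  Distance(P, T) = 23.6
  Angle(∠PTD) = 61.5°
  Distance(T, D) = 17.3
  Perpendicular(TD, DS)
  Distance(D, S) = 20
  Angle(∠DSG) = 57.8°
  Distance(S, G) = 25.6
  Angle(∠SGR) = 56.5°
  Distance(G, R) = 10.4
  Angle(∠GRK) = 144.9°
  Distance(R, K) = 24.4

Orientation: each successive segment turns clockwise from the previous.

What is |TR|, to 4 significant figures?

5.522

P is at the origin; PT runs at 158.3° with length 23.6, so T = (-21.93, 8.726). ∠PTD = 61.5° gives TD at 39.80° from the x-axis; with |TD| = 17.3, D = (-8.636, 19.80). The perpendicularity gives DS at right angles to TD, so DS runs at -50.20°; with |DS| = 20.0, S = (4.166, 4.434). ∠DSG = 57.8° gives SG at -172.4° from the x-axis; with |SG| = 25.6, G = (-21.21, 1.048). ∠SGR = 56.5° gives GR at 64.10° from the x-axis; with |GR| = 10.4, R = (-16.67, 10.40). Then |TR| = |R − T| = 5.522.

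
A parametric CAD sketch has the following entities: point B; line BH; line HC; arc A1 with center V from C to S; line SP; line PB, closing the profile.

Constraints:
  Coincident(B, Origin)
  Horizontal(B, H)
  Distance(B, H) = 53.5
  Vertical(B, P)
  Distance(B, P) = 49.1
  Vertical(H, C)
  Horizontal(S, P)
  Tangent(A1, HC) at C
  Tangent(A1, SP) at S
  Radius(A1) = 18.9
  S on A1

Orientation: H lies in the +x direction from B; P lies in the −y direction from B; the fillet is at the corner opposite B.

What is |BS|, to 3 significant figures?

60.1

The virtual corner opposite B is at (53.5, -49.1). Tangency of A1 to HC means the radius VC is perpendicular to HC and the tangent condition forces VS to be normal to SP, with radius 18.9, so the center V sits 18.9 in from both sides at V = (34.6, -30.2). That places the tangent points at C = (53.5, -30.2) on HC and S = (34.6, -49.1) on SP. Then |BS| = |S − B| = 60.1.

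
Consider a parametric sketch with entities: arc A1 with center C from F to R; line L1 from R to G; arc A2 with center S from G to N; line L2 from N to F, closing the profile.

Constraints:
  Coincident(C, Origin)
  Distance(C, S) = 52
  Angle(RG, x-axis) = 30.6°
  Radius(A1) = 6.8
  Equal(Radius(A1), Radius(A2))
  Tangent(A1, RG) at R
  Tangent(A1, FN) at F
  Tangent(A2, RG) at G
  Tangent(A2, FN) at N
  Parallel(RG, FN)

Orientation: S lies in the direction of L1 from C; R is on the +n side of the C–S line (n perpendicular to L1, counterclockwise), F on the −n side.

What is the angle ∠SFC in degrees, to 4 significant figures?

82.55°

C is at the origin and S lies 52.0 along u from C, so S = 52.0·u = (44.76, 26.47). Tangency of A1 to both parallel lines with radius 6.8 puts R and F at C ± 6.8·n: R = (-3.461, 5.853), F = (3.461, -5.853). Then cos ∠SFC = FS·FC / (|FS||FC|), giving 82.55°.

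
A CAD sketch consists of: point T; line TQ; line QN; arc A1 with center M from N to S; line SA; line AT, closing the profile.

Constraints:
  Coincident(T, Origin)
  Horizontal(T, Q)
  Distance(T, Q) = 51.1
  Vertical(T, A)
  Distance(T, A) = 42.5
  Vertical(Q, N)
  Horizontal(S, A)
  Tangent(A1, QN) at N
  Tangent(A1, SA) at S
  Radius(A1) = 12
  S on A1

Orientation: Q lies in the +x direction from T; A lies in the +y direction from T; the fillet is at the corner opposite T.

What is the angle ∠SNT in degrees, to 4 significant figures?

75.83°

T is at the origin; T and Q share the same y with |TQ| = 51.1 and Q on the +x side, so Q = (51.10, 0.000). T and A share the same x with |TA| = 42.5 and A on the +y side, so A = (0.000, 42.50). The virtual corner opposite T is at (51.10, 42.50). A1 meets QN tangentially, so MN is at right angles to QN and A1 meets SA tangentially, so MS is at right angles to SA, with radius 12.0, so the center M sits 12.0 in from both sides at M = (39.10, 30.50). That places the tangent points at N = (51.10, 30.50) on QN and S = (39.10, 42.50) on SA. Then cos ∠SNT = NS·NT / (|NS||NT|), giving 75.83°.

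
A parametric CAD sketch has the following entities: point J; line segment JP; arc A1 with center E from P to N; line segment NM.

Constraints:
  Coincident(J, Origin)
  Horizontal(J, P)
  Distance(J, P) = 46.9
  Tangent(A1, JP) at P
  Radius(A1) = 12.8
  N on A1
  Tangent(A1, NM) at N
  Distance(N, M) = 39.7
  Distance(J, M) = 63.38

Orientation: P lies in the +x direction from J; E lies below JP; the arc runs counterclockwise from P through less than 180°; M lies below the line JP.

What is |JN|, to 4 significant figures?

36.54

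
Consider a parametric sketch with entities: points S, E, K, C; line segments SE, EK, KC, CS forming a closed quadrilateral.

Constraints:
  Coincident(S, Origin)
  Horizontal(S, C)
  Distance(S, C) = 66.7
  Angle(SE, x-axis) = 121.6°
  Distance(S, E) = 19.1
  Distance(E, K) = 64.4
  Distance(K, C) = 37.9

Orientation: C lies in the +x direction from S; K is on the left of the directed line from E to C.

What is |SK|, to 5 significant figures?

62.292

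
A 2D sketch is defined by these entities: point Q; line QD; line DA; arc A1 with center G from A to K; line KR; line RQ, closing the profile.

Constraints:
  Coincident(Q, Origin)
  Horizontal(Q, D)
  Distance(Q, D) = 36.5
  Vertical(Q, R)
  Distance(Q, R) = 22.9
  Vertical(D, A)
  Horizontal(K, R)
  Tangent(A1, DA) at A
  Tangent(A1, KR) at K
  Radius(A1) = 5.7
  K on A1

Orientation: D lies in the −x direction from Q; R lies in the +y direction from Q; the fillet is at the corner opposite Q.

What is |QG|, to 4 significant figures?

35.28

Q is at the origin; QD is horizontal with |QD| = 36.5 and D on the −x side, so D = (-36.50, 0.000). Q and R share the same x with |QR| = 22.9 and R on the +y side, so R = (0.000, 22.90). The virtual corner opposite Q is at (-36.50, 22.90). A1 meets DA tangentially, so GA is at right angles to DA and since A1 is tangent to KR there, GK ⟂ KR, with radius 5.7, so the center G sits 5.7 in from both sides at G = (-30.80, 17.20). Then |QG| = |G − Q| = 35.28.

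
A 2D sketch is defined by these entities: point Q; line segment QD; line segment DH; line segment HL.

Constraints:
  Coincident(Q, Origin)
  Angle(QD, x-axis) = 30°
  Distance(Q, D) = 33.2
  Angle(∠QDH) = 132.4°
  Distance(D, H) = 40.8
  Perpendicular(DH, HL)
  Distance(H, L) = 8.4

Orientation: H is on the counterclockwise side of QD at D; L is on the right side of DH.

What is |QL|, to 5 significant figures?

71.247

Q is at the origin; QD runs at 30.0° with length 33.2, so D = 33.2·(cos 30.0°, sin 30.0°) = (28.752, 16.600). ∠QDH = 132.4°, so DH runs at 30.0° + (180° − 132.4°) = 77.600° from the x-axis; with |DH| = 40.8, H = D + 40.8·(cos 77.600°, sin 77.600°) = (37.513, 56.448). DH is perpendicular to HL; with |HL| = 8.4 on the right of DH, L = H + 8.4·(0.97667, -0.21474) = (45.717, 54.644). Then |QL| = |L − Q| = 71.247.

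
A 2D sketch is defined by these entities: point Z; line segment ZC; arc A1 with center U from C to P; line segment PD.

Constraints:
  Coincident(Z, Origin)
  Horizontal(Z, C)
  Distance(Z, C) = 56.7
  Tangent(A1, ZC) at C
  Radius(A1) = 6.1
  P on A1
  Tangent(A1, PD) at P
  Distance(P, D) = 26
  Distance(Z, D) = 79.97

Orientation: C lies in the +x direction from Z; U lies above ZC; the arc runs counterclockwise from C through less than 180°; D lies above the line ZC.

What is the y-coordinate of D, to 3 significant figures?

24.4

Checks: |ZC| = 56.70 ✓; |UP| = 6.100 ✓; ∠(UP, PD) = 90.00° ✓; |PD| = 26.00 ✓; |ZD| = 79.97 ✓.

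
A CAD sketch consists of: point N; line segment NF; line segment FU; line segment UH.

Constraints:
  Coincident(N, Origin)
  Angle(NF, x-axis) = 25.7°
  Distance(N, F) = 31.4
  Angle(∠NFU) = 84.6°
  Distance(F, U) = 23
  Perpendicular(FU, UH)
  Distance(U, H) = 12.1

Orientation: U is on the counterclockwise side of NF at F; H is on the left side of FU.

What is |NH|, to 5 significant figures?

27.730

N is at the origin; NF runs at 25.7° with length 31.4, so F = 31.4·(cos 25.7°, sin 25.7°) = (28.294, 13.617). ∠NFU = 84.6°, so FU runs at 25.7° + (180° − 84.6°) = 121.10° from the x-axis; with |FU| = 23.0, U = F + 23.0·(cos 121.10°, sin 121.10°) = (16.414, 33.311). The perpendicularity gives UH at right angles to FU; with |UH| = 12.1 on the left of FU, H = U + 12.1·(-0.85627, -0.51653) = (6.0527, 27.061). Then |NH| = |H − N| = 27.730.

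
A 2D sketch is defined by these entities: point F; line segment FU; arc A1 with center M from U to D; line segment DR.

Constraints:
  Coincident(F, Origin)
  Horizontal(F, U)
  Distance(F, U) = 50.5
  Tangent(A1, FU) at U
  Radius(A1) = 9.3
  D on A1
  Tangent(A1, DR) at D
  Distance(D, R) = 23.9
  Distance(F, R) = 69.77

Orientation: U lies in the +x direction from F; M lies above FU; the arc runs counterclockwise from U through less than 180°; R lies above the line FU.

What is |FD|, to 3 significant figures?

60.4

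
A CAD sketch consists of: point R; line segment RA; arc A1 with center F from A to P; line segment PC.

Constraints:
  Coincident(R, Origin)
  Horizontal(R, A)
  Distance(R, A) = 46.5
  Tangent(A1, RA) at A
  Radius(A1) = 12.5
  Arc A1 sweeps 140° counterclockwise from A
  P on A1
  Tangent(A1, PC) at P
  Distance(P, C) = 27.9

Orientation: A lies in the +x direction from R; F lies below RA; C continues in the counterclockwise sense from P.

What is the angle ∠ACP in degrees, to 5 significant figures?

31.563°

On A1, A sits at bearing 90° from F; a 140° counterclockwise sweep puts P at bearing 230°, so P = F + 12.5·(cos 230°, sin 230°) = (38.465, -22.076). The tangent condition forces FP to be normal to PC, so PC runs along (−sin 230°, cos 230°); with |PC| = 27.9, C = (59.838, -40.009). Then cos ∠ACP = CA·CP / (|CA||CP|), giving 31.563°.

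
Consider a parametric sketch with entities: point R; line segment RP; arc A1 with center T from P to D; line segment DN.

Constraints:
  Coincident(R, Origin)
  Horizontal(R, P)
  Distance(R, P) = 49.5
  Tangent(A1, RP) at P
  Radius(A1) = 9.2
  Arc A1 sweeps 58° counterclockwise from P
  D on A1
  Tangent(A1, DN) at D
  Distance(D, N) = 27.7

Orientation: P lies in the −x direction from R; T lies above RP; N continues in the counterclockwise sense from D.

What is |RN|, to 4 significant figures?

38.78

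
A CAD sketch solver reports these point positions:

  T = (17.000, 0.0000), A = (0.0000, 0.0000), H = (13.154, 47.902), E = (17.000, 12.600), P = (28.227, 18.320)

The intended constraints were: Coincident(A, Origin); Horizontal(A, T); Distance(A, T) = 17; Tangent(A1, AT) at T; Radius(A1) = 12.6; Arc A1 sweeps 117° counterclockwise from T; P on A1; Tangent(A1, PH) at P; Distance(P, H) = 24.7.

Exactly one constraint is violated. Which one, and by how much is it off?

Distance(P, H) = 24.7 — off by 8.50.

A = (0.00, 0.00) ✓; A.y = 0.00, T.y = 0.00 ✓; |AT| = 17.00 ✓; ∠(ET, TA) = 90.00° ✓; |ET| = 12.60 ✓; bearing(E→P) − bearing(E→T) = 117.0° ✓; |EP| = 12.60 ✓; ∠(EP, PH) = 90.00° ✓; |PH| = 33.20 ✗.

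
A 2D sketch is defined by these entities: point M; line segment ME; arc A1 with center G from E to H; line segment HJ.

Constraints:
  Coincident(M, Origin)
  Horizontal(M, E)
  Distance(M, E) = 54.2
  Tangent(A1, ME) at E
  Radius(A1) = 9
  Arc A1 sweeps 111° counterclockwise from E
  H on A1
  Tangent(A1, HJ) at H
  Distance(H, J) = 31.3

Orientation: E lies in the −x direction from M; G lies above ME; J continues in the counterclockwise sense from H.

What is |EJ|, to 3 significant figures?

41.5

On A1, E sits at bearing -90° from G; a 111° counterclockwise sweep puts H at bearing 21°, so H = G + 9.0·(cos 21°, sin 21°) = (-45.8, 12.2). The tangent condition forces GH to be normal to HJ, so HJ runs along (−sin 21°, cos 21°); with |HJ| = 31.3, J = (-57.0, 41.4). Then |EJ| = |J − E| = 41.5.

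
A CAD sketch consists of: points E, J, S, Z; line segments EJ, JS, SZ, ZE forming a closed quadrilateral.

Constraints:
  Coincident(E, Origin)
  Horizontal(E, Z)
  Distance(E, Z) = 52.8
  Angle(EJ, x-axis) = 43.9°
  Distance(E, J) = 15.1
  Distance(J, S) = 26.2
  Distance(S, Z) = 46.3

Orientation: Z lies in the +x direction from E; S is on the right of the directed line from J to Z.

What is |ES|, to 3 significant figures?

18.2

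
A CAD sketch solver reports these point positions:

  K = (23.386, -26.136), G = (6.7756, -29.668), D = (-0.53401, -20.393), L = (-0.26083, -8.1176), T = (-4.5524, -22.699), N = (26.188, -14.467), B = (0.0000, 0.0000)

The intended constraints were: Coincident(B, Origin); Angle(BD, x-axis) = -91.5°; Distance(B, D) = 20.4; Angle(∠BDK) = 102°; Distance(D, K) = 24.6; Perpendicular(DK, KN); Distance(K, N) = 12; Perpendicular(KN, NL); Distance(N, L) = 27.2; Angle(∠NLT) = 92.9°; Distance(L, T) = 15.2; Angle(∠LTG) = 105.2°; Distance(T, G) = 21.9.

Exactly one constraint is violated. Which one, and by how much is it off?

Distance(T, G) = 21.9 — off by 8.60.

B = (0.00, 0.00) ✓; BD at -91.50° ✓; |BD| = 20.40 ✓; ∠BDK = 102.0° ✓; |DK| = 24.60 ✓; ∠(DK, KN) = 90.00° ✓; |KN| = 12.00 ✓; ∠(KN, NL) = 90.00° ✓; |NL| = 27.20 ✓; ∠NLT = 92.90° ✓; |LT| = 15.20 ✓; ∠LTG = 105.2° ✓; |TG| = 13.30 ✗.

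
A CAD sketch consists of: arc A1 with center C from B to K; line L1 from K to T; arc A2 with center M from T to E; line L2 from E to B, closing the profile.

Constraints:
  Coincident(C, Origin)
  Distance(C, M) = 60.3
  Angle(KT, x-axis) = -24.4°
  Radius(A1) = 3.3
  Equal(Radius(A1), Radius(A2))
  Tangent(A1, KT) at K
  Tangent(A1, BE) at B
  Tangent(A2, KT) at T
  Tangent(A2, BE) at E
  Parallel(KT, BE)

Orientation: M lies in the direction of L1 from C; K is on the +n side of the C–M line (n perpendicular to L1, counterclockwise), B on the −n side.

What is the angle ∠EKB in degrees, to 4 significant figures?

83.75°

The slot axis is L1's direction at -24.4°, so u = (cos -24.4°, sin -24.4°) = (0.9107, -0.4131) and n = (−sin -24.4°, cos -24.4°) = (0.4131, 0.9107). C is at the origin and M lies 60.3 along u from C, so M = 60.3·u = (54.91, -24.91). Tangency of A1 to both parallel lines with radius 3.3 puts K and B at C ± 3.3·n: K = (1.363, 3.005), B = (-1.363, -3.005). Equal radii place T and E the same way about M: T = M + 3.3·n = (56.28, -21.90), E = M − 3.3·n = (53.55, -27.92). Then cos ∠EKB = KE·KB / (|KE||KB|), giving 83.75°.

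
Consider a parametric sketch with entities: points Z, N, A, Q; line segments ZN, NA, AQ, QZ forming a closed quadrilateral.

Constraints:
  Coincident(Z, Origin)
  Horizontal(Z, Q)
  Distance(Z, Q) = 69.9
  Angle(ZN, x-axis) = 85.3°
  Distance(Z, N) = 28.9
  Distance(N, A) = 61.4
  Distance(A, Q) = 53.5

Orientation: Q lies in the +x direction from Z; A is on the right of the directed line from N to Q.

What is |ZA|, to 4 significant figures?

37.59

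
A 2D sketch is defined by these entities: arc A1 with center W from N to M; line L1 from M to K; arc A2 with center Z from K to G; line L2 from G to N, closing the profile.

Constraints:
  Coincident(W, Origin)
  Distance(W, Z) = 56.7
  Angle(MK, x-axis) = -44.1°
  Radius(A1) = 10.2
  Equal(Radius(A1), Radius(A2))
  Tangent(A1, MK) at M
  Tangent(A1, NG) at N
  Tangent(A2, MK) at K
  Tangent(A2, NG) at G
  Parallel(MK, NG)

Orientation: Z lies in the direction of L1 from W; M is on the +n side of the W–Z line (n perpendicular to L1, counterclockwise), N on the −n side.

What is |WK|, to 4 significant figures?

57.61

Tangency of A1 to both parallel lines with radius 10.2 puts M and N at W ± 10.2·n: M = (7.098, 7.325), N = (-7.098, -7.325). Equal radii place K and G the same way about Z: K = Z + 10.2·n = (47.82, -32.13), G = Z − 10.2·n = (33.62, -46.78). Then |WK| = |K − W| = 57.61.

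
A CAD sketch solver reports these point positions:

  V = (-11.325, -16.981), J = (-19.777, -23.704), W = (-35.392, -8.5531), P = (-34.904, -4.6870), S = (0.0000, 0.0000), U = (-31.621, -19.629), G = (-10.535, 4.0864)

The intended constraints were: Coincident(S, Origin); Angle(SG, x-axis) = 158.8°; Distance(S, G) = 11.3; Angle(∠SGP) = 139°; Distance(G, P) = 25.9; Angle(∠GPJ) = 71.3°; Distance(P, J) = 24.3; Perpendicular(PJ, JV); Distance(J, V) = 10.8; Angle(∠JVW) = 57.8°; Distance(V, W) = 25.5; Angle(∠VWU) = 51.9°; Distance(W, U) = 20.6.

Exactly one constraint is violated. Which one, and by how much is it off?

Distance(W, U) = 20.6 — off by 8.90.

S = (0.00, 0.00) ✓; SG at 158.8° ✓; |SG| = 11.30 ✓; ∠SGP = 139.0° ✓; |GP| = 25.90 ✓; ∠GPJ = 71.30° ✓; |PJ| = 24.30 ✓; ∠(PJ, JV) = 90.00° ✓; |JV| = 10.80 ✓; ∠JVW = 57.80° ✓; |VW| = 25.50 ✓; ∠VWU = 51.90° ✓; |WU| = 11.70 ✗.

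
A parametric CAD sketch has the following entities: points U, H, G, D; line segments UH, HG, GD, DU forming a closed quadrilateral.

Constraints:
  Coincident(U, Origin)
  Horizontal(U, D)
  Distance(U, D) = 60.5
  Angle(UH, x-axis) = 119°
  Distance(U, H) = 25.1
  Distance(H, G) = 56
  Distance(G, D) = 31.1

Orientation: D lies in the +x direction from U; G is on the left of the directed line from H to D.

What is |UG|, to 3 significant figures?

50.9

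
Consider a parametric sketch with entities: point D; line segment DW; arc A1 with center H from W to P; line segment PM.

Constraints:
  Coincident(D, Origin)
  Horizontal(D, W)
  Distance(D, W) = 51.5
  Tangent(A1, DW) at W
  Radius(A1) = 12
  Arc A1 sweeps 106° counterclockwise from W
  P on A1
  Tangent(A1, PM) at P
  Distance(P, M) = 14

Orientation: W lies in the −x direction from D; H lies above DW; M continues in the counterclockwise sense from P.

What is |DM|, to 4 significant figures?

52.42

On A1, W sits at bearing -90° from H; a 106° counterclockwise sweep puts P at bearing 16°, so P = H + 12.0·(cos 16°, sin 16°) = (-39.96, 15.31). Since A1 is tangent to PM there, HP ⟂ PM, so PM runs along (−sin 16°, cos 16°); with |PM| = 14.0, M = (-43.82, 28.77). Then |DM| = |M − D| = 52.42.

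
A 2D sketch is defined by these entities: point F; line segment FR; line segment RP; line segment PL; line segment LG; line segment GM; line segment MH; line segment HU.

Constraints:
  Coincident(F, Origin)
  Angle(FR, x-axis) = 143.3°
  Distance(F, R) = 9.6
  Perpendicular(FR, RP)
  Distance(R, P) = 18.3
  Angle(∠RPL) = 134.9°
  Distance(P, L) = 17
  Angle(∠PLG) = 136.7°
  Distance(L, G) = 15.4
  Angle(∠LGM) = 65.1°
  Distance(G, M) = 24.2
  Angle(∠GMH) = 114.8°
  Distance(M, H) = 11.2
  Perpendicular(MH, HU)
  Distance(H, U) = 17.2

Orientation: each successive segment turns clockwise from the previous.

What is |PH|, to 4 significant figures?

12.09

F is at the origin; FR runs at 143.3° with length 9.6, so R = (-7.697, 5.737). FR ⟂ RP, so RP runs at 53.30°; with |RP| = 18.3, P = (3.239, 20.41). ∠RPL = 134.9° gives PL at 8.200° from the x-axis; with |PL| = 17.0, L = (20.07, 22.83). ∠PLG = 136.7° gives LG at -35.10° from the x-axis; with |LG| = 15.4, G = (32.67, 13.98). ∠LGM = 65.1° gives GM at -150.0° from the x-axis; with |GM| = 24.2, M = (11.71, 1.879). ∠GMH = 114.8° gives MH at 144.8° from the x-axis; with |MH| = 11.2, H = (2.555, 8.335). Then |PH| = |H − P| = 12.09.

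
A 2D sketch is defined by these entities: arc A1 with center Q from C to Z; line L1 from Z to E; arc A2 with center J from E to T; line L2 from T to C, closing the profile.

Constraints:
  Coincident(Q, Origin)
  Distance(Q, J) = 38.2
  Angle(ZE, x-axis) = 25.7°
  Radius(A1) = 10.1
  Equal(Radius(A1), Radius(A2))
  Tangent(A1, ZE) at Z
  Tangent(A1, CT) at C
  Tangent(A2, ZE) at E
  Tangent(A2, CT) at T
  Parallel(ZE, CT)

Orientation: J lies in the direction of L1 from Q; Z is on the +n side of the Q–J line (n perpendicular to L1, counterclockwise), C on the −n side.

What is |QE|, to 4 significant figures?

39.51

Tangency of A1 to both parallel lines with radius 10.1 puts Z and C at Q ± 10.1·n: Z = (-4.380, 9.101), C = (4.380, -9.101). Equal radii place E and T the same way about J: E = J + 10.1·n = (30.04, 25.67), T = J − 10.1·n = (38.80, 7.465). Then |QE| = |E − Q| = 39.51.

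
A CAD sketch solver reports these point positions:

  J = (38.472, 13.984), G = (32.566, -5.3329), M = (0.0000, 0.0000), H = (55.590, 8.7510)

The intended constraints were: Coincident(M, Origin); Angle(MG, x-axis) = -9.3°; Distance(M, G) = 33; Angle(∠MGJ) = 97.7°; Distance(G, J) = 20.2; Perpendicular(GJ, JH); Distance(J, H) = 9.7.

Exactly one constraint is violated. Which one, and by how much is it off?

Distance(J, H) = 9.7 — off by 8.20.

M = (0.00, 0.00) ✓; MG at -9.300° ✓; |MG| = 33.00 ✓; ∠MGJ = 97.70° ✓; |GJ| = 20.20 ✓; ∠(GJ, JH) = 90.00° ✓; |JH| = 17.90 ✗.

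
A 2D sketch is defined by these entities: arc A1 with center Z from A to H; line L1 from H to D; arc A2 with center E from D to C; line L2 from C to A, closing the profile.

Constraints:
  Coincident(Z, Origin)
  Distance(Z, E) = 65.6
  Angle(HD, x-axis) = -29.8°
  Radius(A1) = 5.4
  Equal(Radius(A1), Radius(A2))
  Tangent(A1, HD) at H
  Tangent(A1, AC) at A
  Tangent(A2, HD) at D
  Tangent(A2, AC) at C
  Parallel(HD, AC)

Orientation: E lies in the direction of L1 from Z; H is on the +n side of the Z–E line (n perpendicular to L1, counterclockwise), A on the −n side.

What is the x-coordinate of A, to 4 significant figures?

-2.684

The slot axis is L1's direction at -29.8°, so u = (cos -29.8°, sin -29.8°) = (0.8678, -0.4970) and n = (−sin -29.8°, cos -29.8°) = (0.4970, 0.8678). Z is at the origin and E lies 65.6 along u from Z, so E = 65.6·u = (56.93, -32.60). Tangency of A1 to both parallel lines with radius 5.4 puts H and A at Z ± 5.4·n: H = (2.684, 4.686), A = (-2.684, -4.686). So A.x = -2.684.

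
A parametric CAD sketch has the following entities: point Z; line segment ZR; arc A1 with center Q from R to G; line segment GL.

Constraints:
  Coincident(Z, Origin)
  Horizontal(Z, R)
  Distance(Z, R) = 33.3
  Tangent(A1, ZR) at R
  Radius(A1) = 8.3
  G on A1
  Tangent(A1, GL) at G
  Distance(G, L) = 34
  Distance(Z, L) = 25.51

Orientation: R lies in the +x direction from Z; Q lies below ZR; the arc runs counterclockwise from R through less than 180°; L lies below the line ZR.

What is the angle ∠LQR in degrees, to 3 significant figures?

119°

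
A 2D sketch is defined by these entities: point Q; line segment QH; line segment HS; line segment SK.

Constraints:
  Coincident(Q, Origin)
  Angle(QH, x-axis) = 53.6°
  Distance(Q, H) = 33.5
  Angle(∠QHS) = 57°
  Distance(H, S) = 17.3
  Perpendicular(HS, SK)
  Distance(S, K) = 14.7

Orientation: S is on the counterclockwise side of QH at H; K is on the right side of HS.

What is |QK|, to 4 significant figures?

42.81

Q is at the origin; QH runs at 53.6° with length 33.5, so H = 33.5·(cos 53.6°, sin 53.6°) = (19.88, 26.96). ∠QHS = 57.0°, so HS runs at 53.6° + (180° − 57.0°) = 176.6° from the x-axis; with |HS| = 17.3, S = H + 17.3·(cos 176.6°, sin 176.6°) = (2.610, 27.99). The perpendicularity gives SK at right angles to HS; with |SK| = 14.7 on the right of HS, K = S + 14.7·(0.05931, 0.9982) = (3.482, 42.66). Then |QK| = |K − Q| = 42.81.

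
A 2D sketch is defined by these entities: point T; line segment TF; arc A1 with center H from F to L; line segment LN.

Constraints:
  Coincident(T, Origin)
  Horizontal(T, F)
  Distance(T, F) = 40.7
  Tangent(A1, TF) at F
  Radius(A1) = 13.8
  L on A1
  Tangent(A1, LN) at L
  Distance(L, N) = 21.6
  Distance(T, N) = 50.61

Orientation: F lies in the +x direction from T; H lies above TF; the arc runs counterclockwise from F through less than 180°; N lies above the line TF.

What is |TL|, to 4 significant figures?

55.26

T is at the origin; TF is horizontal with |TF| = 40.7 and F on the +x side, so F = (40.70, 0.000). Since A1 is tangent to TF there, HF ⟂ TF, so H = F + (0, 13.8) = (40.70, 13.80). Since HL ⟂ LN (tangency), |HN| = √(13.8² + 21.6²) = 25.63 regardless of where L sits on A1. So N lies on both circle(T, 50.61) and circle(H, 25.63); the above-TF intersection is N = (33.11, 38.28). L is the foot of the tangent from N: L = (49.61, 24.34).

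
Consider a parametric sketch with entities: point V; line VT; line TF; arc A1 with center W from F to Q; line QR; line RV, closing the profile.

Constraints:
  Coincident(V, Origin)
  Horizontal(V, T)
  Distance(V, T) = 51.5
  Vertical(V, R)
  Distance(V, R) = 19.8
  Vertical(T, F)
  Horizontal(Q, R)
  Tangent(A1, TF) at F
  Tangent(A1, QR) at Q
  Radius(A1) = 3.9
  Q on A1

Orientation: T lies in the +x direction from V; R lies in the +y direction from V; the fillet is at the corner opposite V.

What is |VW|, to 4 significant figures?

50.19

V is at the origin; V and T share the same y with |VT| = 51.5 and T on the +x side, so T = (51.50, 0.000). V and R share the same x with |VR| = 19.8 and R on the +y side, so R = (0.000, 19.80). The virtual corner opposite V is at (51.50, 19.80). Since A1 is tangent to TF there, WF ⟂ TF and the tangent condition forces WQ to be normal to QR, with radius 3.9, so the center W sits 3.9 in from both sides at W = (47.60, 15.90). Then |VW| = |W − V| = 50.19.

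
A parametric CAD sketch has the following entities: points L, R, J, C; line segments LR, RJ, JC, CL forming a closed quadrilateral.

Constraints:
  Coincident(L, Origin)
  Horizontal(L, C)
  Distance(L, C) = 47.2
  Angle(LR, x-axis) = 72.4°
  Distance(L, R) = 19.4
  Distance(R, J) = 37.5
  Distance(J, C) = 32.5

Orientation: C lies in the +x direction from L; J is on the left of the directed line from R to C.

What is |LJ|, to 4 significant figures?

51.85

L is at the origin; L and C share the same y with |LC| = 47.2 and C in +x, so C = (47.2, 0). LR runs at 72.4° with |LR| = 19.4, so R = (5.866, 18.49). J is determined by |RJ| = 37.5 and |JC| = 32.5 together: it lies at the intersection of circle(R, 37.5) and circle(C, 32.5). With |RC| = 45.28, the foot of the radical line on RC is 26.51 from R and the perpendicular offset is √(37.5² − 26.51²) = 26.53. Taking the left-of-RC solution: J = (40.89, 31.88).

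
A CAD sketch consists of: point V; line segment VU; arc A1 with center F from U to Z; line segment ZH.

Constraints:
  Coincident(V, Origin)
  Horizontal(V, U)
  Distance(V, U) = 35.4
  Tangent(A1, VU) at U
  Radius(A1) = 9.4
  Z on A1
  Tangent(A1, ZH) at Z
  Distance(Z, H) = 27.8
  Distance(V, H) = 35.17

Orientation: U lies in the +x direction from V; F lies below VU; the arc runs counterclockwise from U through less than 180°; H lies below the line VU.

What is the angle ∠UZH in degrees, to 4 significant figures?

146.4°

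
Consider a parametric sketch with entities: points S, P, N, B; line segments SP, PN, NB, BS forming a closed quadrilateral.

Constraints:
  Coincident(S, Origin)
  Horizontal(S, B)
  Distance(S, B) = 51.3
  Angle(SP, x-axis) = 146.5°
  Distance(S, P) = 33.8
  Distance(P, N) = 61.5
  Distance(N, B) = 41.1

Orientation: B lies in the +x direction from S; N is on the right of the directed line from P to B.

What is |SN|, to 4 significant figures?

28.61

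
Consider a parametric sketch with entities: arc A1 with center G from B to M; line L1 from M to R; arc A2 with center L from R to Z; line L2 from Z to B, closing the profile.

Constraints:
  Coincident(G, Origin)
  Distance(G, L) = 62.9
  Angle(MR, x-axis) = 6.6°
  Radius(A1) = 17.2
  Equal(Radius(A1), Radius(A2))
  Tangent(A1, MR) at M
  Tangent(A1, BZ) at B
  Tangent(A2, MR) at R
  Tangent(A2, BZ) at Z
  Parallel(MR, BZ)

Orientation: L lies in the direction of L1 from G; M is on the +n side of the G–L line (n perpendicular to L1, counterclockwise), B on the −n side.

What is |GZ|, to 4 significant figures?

65.21

Tangency of A1 to both parallel lines with radius 17.2 puts M and B at G ± 17.2·n: M = (-1.977, 17.09), B = (1.977, -17.09). Equal radii place R and Z the same way about L: R = L + 17.2·n = (60.51, 24.32), Z = L − 17.2·n = (64.46, -9.856). Then |GZ| = |Z − G| = 65.21.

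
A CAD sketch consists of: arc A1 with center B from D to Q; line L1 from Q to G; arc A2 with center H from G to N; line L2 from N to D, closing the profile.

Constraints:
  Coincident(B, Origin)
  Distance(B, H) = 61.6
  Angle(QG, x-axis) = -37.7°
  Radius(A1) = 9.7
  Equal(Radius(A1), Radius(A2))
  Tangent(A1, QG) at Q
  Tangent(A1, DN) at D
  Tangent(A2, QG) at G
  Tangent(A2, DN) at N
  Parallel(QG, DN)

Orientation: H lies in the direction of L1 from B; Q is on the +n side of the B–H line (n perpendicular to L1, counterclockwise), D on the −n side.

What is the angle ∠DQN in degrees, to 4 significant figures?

72.52°

The slot axis is L1's direction at -37.7°, so u = (cos -37.7°, sin -37.7°) = (0.7912, -0.6115) and n = (−sin -37.7°, cos -37.7°) = (0.6115, 0.7912). B is at the origin and H lies 61.6 along u from B, so H = 61.6·u = (48.74, -37.67). Tangency of A1 to both parallel lines with radius 9.7 puts Q and D at B ± 9.7·n: Q = (5.932, 7.675), D = (-5.932, -7.675). Equal radii place G and N the same way about H: G = H + 9.7·n = (54.67, -30.00), N = H − 9.7·n = (42.81, -45.34). Then cos ∠DQN = QD·QN / (|QD||QN|), giving 72.52°.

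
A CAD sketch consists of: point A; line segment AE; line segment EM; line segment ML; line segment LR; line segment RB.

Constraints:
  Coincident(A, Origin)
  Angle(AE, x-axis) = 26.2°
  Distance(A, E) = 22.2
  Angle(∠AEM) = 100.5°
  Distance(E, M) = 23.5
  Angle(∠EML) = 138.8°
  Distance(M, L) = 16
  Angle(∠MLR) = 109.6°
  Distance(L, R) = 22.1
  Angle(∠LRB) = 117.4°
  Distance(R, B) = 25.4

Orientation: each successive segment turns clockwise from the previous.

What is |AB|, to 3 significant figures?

13.3

A is at the origin; AE runs at 26.2° with length 22.2, so E = (19.9, 9.80). ∠AEM = 100.5° gives EM at -53.3° from the x-axis; with |EM| = 23.5, M = (34.0, -9.04). ∠EML = 138.8° gives ML at -94.5° from the x-axis; with |ML| = 16.0, L = (32.7, -25.0). ∠MLR = 109.6° gives LR at -165° from the x-axis; with |LR| = 22.1, R = (11.4, -30.7). ∠LRB = 117.4° gives RB at 132° from the x-axis; with |RB| = 25.4, B = (-5.79, -12.0). Then |AB| = |B − A| = 13.3.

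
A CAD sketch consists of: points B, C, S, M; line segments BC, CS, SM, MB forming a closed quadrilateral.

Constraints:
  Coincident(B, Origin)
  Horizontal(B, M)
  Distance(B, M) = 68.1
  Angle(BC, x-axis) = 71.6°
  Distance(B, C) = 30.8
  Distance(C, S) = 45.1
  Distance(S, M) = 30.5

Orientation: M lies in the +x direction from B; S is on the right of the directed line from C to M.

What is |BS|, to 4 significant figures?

38.59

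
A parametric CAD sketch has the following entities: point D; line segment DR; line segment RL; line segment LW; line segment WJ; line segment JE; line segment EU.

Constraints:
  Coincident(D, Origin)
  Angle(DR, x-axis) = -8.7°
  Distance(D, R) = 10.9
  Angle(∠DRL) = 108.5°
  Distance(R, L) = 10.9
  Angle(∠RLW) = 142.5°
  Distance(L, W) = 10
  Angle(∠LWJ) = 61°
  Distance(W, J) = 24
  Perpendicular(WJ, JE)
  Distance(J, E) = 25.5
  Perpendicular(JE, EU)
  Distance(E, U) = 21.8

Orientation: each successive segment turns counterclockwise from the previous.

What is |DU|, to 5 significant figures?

28.602

D is at the origin; DR runs at -8.7° with length 10.9, so R = (10.775, -1.6487). ∠DRL = 108.5° gives RL at 62.800° from the x-axis; with |RL| = 10.9, L = (15.757, 8.0459). ∠RLW = 142.5° gives LW at 100.30° from the x-axis; with |LW| = 10.0, W = (13.969, 17.885). ∠LWJ = 61.0° gives WJ at -140.70° from the x-axis; with |WJ| = 24.0, J = (-4.6032, 2.6836). WJ is perpendicular to JE, so JE runs at -50.700°; with |JE| = 25.5, E = (11.548, -17.049). JE ⟂ EU, so EU runs at 39.300°; with |EU| = 21.8, U = (28.418, -3.2416). Then |DU| = |U − D| = 28.602.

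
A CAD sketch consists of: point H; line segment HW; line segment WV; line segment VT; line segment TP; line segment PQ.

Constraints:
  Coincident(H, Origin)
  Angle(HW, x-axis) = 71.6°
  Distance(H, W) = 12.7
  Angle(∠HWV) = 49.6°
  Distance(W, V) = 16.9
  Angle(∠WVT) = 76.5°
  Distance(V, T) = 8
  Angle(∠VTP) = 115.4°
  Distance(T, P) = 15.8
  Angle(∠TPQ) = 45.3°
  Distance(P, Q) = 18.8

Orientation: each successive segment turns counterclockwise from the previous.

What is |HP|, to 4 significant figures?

8.766

∠WVT = 76.5° gives VT at -54.50° from the x-axis; with |VT| = 8.0, T = (-7.015, -0.7931). ∠VTP = 115.4° gives TP at 10.10° from the x-axis; with |TP| = 15.8, P = (8.540, 1.978). Then |HP| = |P − H| = 8.766.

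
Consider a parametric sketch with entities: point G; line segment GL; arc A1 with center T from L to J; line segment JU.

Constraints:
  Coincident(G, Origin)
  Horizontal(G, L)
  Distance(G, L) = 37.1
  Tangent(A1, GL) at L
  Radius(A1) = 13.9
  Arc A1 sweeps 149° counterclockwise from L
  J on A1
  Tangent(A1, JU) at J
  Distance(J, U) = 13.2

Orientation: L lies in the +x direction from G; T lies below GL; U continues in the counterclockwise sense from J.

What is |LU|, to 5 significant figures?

32.877

G is at the origin; G and L share the same y with |GL| = 37.1 and L on the +x side, so L = (37.100, 0.0000). The tangent condition forces TL to be normal to GL, so T = L + (0, -13.9) = (37.100, -13.900). On A1, L sits at bearing 90° from T; a 149° counterclockwise sweep puts J at bearing 239°, so J = T + 13.9·(cos 239°, sin 239°) = (29.941, -25.815). Tangency of A1 to JU means the radius TJ is perpendicular to JU, so JU runs along (−sin 239°, cos 239°); with |JU| = 13.2, U = (41.256, -32.613). Then |LU| = |U − L| = 32.877.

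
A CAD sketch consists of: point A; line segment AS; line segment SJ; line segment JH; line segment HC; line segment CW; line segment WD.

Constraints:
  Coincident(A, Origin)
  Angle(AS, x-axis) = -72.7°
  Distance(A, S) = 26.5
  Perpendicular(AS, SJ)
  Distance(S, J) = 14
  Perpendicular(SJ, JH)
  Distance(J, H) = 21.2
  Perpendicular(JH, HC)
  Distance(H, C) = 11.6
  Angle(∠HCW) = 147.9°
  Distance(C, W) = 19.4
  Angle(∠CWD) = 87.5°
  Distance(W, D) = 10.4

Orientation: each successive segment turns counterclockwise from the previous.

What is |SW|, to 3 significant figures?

17.8

A is at the origin; AS runs at -72.7° with length 26.5, so S = (7.88, -25.3). The perpendicularity gives SJ at right angles to AS, so SJ runs at 17.3°; with |SJ| = 14.0, J = (21.2, -21.1). The perpendicularity gives JH at right angles to SJ, so JH runs at 107°; with |JH| = 21.2, H = (14.9, -0.897). JH ⟂ HC, so HC runs at -163°; with |HC| = 11.6, C = (3.87, -4.35). ∠HCW = 147.9° gives CW at -131° from the x-axis; with |CW| = 19.4, W = (-8.76, -19.1). Then |SW| = |W − S| = 17.8.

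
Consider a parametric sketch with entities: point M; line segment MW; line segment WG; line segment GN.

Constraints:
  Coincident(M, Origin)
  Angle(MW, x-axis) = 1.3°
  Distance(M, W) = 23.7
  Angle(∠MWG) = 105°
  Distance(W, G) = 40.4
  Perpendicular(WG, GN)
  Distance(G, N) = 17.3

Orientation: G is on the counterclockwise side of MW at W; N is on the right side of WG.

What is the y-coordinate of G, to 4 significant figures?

39.79

M is at the origin; MW runs at 1.3° with length 23.7, so W = 23.7·(cos 1.3°, sin 1.3°) = (23.69, 0.5377). ∠MWG = 105.0°, so WG runs at 1.3° + (180° − 105.0°) = 76.30° from the x-axis; with |WG| = 40.4, G = W + 40.4·(cos 76.30°, sin 76.30°) = (33.26, 39.79). So G.y = 39.79.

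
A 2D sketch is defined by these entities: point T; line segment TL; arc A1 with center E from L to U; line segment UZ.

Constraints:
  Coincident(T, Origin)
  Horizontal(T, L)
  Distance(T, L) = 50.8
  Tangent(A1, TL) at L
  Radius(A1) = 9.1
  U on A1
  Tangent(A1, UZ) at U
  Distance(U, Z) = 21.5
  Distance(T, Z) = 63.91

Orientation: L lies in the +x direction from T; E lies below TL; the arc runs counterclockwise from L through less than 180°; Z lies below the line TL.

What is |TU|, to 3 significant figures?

45.5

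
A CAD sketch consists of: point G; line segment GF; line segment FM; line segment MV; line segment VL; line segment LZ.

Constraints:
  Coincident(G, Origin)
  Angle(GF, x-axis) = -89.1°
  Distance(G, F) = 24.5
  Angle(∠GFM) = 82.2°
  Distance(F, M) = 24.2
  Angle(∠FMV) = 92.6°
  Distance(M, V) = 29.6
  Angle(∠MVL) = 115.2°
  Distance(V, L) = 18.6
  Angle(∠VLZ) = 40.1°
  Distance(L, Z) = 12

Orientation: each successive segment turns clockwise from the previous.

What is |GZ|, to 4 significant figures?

10.67

∠MVL = 115.2° gives VL at 20.90° from the x-axis; with |VL| = 18.6, L = (-4.044, 14.56). ∠VLZ = 40.1° gives LZ at -119.0° from the x-axis; with |LZ| = 12.0, Z = (-9.862, 4.067). Then |GZ| = |Z − G| = 10.67.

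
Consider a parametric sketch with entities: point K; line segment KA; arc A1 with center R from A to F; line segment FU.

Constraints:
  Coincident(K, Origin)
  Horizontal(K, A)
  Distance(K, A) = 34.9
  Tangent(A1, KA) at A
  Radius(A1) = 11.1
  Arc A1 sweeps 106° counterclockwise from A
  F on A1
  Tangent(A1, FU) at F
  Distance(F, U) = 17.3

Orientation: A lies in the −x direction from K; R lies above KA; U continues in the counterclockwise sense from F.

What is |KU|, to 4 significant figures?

42.30

K is at the origin; KA is horizontal with |KA| = 34.9 and A on the −x side, so A = (-34.90, 0.000). The tangent condition forces RA to be normal to KA, so R = A + (0, 11.1) = (-34.90, 11.10). On A1, A sits at bearing -90° from R; a 106° counterclockwise sweep puts F at bearing 16°, so F = R + 11.1·(cos 16°, sin 16°) = (-24.23, 14.16). Since A1 is tangent to FU there, RF ⟂ FU, so FU runs along (−sin 16°, cos 16°); with |FU| = 17.3, U = (-29.00, 30.79). Then |KU| = |U − K| = 42.30.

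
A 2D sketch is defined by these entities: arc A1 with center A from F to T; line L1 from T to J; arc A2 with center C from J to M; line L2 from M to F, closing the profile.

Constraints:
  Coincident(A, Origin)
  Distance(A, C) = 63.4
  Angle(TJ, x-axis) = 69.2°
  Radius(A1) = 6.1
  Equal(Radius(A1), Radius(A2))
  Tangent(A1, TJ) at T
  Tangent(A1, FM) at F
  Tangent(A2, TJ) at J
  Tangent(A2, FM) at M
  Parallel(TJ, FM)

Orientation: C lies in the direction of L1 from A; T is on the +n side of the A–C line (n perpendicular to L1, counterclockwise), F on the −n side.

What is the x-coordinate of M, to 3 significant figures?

28.2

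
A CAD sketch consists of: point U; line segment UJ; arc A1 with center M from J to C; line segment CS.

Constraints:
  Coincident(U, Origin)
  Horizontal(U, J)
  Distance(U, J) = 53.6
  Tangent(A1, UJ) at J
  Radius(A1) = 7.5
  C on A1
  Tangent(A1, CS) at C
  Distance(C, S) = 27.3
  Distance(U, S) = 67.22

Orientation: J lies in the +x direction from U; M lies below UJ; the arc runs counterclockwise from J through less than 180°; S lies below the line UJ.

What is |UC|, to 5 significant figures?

47.794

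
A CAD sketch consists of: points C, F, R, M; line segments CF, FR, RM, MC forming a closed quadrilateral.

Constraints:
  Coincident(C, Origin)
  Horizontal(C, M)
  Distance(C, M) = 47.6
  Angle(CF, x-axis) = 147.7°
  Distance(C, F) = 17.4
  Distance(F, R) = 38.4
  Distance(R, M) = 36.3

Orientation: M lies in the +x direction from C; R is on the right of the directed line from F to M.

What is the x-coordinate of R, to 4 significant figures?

14.72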